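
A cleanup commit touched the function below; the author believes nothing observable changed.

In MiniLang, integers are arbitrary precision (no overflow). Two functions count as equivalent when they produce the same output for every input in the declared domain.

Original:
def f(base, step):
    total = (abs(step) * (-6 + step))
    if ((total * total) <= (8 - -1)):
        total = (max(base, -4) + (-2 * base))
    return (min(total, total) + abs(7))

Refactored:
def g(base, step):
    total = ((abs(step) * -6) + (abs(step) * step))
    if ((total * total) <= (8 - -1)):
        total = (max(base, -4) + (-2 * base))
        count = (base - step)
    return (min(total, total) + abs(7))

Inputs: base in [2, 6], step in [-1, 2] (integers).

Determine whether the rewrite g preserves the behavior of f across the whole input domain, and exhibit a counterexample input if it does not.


Comparing the listings, the differences include: arithmetic usage differs; min/max/abs usage differs; local variable names differ; statement counts differ.
Tracing base=3, step=-1: f: total becomes -7; next ((total * total) <= (8 - -1)) evaluates to false; next final value 0 | g: total becomes -7; next ((total * total) <= (8 - -1)) evaluates to false; next final value 0 — matching result 0.
Across all 20 domain points the two functions coincide.
verdict: equivalent


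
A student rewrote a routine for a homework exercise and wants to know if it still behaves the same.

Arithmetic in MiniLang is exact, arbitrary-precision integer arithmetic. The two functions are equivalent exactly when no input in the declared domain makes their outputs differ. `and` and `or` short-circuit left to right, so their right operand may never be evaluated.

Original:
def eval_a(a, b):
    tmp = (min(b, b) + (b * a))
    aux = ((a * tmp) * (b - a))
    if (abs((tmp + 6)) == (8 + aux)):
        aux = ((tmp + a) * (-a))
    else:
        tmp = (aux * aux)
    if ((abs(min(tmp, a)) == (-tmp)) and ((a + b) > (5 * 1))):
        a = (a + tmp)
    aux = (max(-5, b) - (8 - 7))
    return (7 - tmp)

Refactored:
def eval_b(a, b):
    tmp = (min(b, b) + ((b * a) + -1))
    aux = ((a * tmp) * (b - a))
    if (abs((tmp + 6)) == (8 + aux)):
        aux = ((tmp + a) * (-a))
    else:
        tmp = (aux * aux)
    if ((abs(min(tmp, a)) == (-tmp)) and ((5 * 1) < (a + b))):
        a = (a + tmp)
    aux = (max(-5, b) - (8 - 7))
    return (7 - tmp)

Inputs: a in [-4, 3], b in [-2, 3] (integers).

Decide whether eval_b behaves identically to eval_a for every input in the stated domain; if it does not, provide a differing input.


Run the pair on a=-4, b=-2.
eval_a: tmp := 6 | aux := -48 | (abs((tmp + 6)) == (8 + aux)): false | tmp := 2304 | ((abs(min(tmp, a)) == (-tmp)) and ((a + b) > (5 * 1))): false | aux := -3 | result -2297
eval_b: tmp := 5 | aux := -40 | (abs((tmp + 6)) == (8 + aux)): false | tmp := 1600 | ((abs(min(tmp, a)) == (-tmp)) and ((5 * 1) < (a + b))): false | aux := -3 | result -1593
-2297 against -1593: the behavior changed.
verdict: not equivalent; witness: a=-4, b=-2


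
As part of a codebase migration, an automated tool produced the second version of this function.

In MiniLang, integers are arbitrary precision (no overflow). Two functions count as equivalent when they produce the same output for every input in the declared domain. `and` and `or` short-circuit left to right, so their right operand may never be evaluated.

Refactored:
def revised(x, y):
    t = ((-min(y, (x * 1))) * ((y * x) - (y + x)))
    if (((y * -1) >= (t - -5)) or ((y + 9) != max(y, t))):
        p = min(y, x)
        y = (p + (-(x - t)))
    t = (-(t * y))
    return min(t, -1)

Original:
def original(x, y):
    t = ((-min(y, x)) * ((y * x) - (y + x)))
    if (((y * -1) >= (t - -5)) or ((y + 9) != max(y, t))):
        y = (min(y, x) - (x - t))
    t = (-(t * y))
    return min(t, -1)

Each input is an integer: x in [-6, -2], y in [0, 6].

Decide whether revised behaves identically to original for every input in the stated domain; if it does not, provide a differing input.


The two versions differ — the changes include constant usage differs, statement counts differ, arithmetic usage differs, local variable names differ.
As a probe, take x=-6, y=3: original runs t=-90, then (((y * -1) >= (t - -5)) or ((y + 9) != max(y, t))) is true, then y=-90, then t=-8100, then returns -8100; revised runs t=-90, then (((y * -1) >= (t - -5)) or ((y + 9) != max(y, t))) is true, then p=-6, then y=-90, then t=-8100, then returns -8100; both end at -8100.
Every one of the 35 inputs gives matching results.
verdict: equivalent


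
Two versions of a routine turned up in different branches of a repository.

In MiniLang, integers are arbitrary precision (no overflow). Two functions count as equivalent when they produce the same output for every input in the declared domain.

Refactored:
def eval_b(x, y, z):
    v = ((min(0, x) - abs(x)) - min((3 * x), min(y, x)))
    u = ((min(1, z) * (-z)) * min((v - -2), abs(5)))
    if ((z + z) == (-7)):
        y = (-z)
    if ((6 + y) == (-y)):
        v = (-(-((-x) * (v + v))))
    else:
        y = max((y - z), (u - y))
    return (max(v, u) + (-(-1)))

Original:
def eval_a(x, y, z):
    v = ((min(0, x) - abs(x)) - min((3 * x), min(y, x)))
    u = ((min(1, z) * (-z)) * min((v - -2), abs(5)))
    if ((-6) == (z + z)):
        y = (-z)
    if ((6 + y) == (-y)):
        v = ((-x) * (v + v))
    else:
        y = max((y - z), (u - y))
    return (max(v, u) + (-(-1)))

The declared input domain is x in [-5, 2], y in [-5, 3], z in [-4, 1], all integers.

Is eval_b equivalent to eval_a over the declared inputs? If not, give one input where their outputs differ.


Evaluate both at x=-5, y=-3, z=-3.
eval_a: v=5, then u=-45, then ((-6) == (z + z)) is true, then y=3, then ((6 + y) == (-y)) is false, then y=6, then returns 6
eval_b: v=5, then u=-45, then ((z + z) == (-7)) is false, then ((6 + y) == (-y)) is true, then v=50, then returns 51
6 and 51 differ, so these are not the same function on this domain.
verdict: not equivalent; witness: x=-5, y=-3, z=-3


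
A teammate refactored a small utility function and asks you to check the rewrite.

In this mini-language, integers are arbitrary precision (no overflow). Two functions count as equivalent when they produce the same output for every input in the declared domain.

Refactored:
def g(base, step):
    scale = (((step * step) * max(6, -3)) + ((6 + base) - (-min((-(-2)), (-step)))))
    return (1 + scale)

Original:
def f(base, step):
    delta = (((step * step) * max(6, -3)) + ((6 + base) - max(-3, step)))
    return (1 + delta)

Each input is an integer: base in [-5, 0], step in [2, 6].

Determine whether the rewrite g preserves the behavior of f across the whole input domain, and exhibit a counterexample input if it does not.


The suspicious edit (`-3` became `-2`) never changes the result for any input inside the declared domain; all 30 inputs agree.
verdict: equivalent


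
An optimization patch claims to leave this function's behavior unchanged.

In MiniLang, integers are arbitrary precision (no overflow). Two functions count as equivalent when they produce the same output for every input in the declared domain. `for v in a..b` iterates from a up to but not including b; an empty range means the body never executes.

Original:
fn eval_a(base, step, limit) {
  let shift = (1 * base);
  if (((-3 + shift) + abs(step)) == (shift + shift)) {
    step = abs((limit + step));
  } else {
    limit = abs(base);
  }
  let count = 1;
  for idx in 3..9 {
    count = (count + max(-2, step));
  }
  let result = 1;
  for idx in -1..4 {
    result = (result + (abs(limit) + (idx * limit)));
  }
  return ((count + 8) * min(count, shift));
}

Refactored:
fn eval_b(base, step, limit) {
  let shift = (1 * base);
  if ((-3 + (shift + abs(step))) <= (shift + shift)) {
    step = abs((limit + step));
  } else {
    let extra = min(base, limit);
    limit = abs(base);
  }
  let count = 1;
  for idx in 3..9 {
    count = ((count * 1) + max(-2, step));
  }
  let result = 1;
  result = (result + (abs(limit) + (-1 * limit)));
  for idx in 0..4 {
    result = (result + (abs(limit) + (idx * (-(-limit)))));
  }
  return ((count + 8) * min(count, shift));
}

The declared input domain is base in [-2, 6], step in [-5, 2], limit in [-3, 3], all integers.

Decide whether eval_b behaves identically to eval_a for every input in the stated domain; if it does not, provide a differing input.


Take base=-2, step=0, limit=-3.
eval_a: shift becomes -2; next (((-3 + shift) + abs(step)) == (shift + shift)) evaluates to false; next limit becomes 2; next count becomes 1; next at idx=3:; next count becomes 1; next at idx=4:; next count becomes 1; next at idx=5:; next count becomes 1; next at idx=6:; next count becomes 1; next at idx=7:; next count becomes 1; next at idx=8:; next count becomes 1; next result becomes 1; next at idx=-1:; next result becomes 1; next at idx=0:; next result becomes 3; next at idx=1:; next result becomes 7; next at idx=2:; next result becomes 13; next at idx=3:; next result becomes 21; next final value -18
eval_b: shift becomes -2; next ((-3 + (shift + abs(step))) <= (shift + shift)) evaluates to true; next step becomes 3; next count becomes 1; next at idx=3:; next count becomes 4; next at idx=4:; next count becomes 7; next at idx=5:; next count becomes 10; next at idx=6:; next count becomes 13; next at idx=7:; next count becomes 16; next at idx=8:; next count becomes 19; next result becomes 1; next result becomes 7; next at idx=0:; next result becomes 10; next at idx=1:; next result becomes 10; next at idx=2:; next result becomes 7; next at idx=3:; next result becomes 1; next final value -54
-18 vs -54 — the two versions disagree here.
verdict: not equivalent; witness: base=-2, step=0, limit=-3


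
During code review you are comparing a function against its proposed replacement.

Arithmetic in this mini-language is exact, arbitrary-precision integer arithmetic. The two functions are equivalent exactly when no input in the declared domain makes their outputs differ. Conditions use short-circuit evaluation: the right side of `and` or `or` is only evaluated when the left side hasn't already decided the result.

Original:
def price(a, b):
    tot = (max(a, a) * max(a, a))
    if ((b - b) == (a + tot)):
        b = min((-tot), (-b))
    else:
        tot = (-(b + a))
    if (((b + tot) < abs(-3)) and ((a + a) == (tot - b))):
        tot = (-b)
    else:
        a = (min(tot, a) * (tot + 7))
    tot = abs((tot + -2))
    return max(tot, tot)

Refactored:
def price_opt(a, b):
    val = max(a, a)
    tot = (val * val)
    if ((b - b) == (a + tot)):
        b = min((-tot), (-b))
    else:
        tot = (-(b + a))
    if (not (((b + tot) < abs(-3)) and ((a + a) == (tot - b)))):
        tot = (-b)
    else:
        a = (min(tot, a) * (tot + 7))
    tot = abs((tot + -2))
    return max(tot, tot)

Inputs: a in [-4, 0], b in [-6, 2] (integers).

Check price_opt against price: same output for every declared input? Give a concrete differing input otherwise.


There is a counterexample at a=-4, b=-6: 8 on one side, 4 on the other.
price: tot becomes 16; next ((b - b) == (a + tot)) evaluates to false; next tot becomes 10; next (((b + tot) < abs(-3)) and ((a + a) == (tot - b))) evaluates to false; next a becomes -68; next tot becomes 8; next final value 8
price_opt: val becomes -4; next tot becomes 16; next ((b - b) == (a + tot)) evaluates to false; next tot becomes 10; next (not (((b + tot) < abs(-3)) and ((a + a) == (tot - b)))) evaluates to true; next tot becomes 6; next tot becomes 4; next final value 4
verdict: not equivalent; witness: a=-4, b=-6


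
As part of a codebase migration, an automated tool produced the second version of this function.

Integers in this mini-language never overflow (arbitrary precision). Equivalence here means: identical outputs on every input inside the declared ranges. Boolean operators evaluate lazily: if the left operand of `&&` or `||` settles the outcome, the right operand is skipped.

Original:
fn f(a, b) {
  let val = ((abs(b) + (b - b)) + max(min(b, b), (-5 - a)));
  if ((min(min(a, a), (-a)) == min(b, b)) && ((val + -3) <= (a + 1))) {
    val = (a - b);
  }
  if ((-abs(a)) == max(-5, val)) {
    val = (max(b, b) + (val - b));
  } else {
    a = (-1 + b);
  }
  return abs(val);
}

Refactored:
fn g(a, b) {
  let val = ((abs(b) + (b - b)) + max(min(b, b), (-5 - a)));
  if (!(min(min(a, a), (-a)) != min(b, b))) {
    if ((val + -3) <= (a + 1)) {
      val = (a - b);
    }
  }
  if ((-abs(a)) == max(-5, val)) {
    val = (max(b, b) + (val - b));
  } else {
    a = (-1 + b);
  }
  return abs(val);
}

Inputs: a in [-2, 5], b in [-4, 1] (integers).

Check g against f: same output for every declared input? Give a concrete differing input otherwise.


Behavior is preserved: although comparison usage differs, plus boolean connective usage differs, plus statement counts differ, plus branching structure differs, the outputs never diverge.
One worked example (a=-2, b=0) — f: val=0, then ((min(min(a, a), (-a)) == min(b, b)) && ((val + -3) <= (a + 1))) is false, then ((-abs(a)) == max(-5, val)) is false, then a=-1, then returns 0; g: val=0, then (!(min(min(a, a), (-a)) != min(b, b))) is false, then ((-abs(a)) == max(-5, val)) is false, then a=-1, then returns 0; agreement on 0.
Every one of the 48 inputs gives matching results.
verdict: equivalent


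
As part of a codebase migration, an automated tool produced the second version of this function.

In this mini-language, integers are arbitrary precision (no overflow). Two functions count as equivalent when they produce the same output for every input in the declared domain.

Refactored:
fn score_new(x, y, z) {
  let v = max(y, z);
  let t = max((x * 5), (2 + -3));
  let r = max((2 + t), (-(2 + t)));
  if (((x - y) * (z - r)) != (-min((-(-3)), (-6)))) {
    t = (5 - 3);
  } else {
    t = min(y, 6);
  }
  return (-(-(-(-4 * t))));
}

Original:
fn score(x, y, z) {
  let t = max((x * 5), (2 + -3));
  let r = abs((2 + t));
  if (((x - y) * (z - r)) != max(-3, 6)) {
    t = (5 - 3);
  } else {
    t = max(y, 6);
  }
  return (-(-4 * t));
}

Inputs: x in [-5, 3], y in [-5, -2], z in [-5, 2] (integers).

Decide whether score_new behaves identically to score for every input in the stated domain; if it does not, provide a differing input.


Not equivalent: x=-5, y=-4, z=-5 separates them (24 vs -16).
score: t=-1, then r=1, then (((x - y) * (z - r)) != max(-3, 6)) is false, then t=6, then returns 24
score_new: v=-4, then t=-1, then r=1, then (((x - y) * (z - r)) != (-min((-(-3)), (-6)))) is false, then t=-4, then returns -16
verdict: not equivalent; witness: x=-5, y=-4, z=-5


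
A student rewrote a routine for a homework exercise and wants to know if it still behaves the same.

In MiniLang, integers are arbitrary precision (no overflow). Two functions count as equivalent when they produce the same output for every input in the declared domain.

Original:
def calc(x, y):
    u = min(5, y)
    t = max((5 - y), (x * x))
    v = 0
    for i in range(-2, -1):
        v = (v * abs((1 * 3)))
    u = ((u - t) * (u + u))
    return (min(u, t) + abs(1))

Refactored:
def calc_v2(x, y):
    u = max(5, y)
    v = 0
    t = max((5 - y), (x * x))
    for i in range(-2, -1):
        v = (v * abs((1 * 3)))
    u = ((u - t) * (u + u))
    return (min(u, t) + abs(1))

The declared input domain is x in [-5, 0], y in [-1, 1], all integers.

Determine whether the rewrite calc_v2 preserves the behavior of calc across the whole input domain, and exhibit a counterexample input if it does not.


The rewrite breaks on x=-5, y=-1, where the results are 26 and -199.
calc: u := -1 | t := 25 | v := 0 | iter i=-2: | v := 0 | u := 52 | result 26
calc_v2: u := 5 | v := 0 | t := 25 | iter i=-2: | v := 0 | u := -200 | result -199
verdict: not equivalent; witness: x=-5, y=-1


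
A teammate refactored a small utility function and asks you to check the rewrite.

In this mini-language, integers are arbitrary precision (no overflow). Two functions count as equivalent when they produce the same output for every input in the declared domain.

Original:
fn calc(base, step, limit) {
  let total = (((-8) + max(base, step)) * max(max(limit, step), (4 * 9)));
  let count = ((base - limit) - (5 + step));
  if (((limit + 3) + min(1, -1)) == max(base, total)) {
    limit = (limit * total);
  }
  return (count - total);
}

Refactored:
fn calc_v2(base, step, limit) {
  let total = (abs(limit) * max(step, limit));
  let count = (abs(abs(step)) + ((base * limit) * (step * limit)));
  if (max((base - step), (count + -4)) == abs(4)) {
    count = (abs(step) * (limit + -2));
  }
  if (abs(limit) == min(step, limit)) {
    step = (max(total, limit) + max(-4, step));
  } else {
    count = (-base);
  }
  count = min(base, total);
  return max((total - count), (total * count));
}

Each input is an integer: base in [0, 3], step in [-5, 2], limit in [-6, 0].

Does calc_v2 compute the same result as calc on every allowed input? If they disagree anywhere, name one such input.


Take base=0, step=-5, limit=-6.
calc: total = -288; count = 6; (((limit + 3) + min(1, -1)) == max(base, total)) -> false; return 294
calc_v2: total = -30; count = 5; (max((base - step), (count + -4)) == abs(4)) -> false; (abs(limit) == min(step, limit)) -> false; count = 0; count = -30; return 900
294 and 900 differ, so these are not the same function on this domain.
verdict: not equivalent; witness: base=0, step=-5, limit=-6


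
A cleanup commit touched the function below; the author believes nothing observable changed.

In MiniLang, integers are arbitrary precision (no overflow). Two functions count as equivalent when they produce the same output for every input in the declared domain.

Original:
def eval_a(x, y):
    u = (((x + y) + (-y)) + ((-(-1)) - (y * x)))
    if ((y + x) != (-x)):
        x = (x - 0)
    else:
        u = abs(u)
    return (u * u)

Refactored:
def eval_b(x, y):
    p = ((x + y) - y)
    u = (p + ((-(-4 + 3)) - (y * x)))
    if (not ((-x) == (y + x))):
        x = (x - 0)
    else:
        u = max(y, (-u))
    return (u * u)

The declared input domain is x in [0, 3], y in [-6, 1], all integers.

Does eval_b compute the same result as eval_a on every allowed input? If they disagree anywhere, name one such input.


These are not equivalent — on x=0, y=0 the outputs split (1 vs 0).
eval_a: u becomes 1; next ((y + x) != (-x)) evaluates to false; next u becomes 1; next final value 1
eval_b: p becomes 0; next u becomes 1; next (not ((-x) == (y + x))) evaluates to false; next u becomes 0; next final value 0
verdict: not equivalent; witness: x=0, y=0


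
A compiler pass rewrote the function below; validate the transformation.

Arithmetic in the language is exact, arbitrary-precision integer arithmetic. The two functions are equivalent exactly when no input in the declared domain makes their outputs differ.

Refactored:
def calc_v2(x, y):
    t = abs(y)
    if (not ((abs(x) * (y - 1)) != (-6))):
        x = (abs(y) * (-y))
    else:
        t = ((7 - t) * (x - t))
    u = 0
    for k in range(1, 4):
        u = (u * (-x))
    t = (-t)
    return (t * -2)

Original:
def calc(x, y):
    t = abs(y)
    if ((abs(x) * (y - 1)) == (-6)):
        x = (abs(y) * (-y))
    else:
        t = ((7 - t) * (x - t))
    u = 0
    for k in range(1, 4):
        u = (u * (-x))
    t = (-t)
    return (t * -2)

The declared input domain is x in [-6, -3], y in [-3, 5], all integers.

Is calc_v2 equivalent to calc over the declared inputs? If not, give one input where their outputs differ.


Equivalent — the differences include boolean connective usage differs; also comparison usage differs, yet no declared input distinguishes the two.
As a probe, take x=-6, y=-3: calc runs t := 3 | ((abs(x) * (y - 1)) == (-6)): false | t := -36 | u := 0 | iter k=1: | u := 0 | iter k=2: | u := 0 | iter k=3: | u := 0 | t := 36 | result -72; calc_v2 runs t := 3 | (not ((abs(x) * (y - 1)) != (-6))): false | t := -36 | u := 0 | iter k=1: | u := 0 | iter k=2: | u := 0 | iter k=3: | u := 0 | t := 36 | result -72; both end at -72.
Checked all 36 inputs in the declared domain: the outputs agree on every one.
verdict: equivalent


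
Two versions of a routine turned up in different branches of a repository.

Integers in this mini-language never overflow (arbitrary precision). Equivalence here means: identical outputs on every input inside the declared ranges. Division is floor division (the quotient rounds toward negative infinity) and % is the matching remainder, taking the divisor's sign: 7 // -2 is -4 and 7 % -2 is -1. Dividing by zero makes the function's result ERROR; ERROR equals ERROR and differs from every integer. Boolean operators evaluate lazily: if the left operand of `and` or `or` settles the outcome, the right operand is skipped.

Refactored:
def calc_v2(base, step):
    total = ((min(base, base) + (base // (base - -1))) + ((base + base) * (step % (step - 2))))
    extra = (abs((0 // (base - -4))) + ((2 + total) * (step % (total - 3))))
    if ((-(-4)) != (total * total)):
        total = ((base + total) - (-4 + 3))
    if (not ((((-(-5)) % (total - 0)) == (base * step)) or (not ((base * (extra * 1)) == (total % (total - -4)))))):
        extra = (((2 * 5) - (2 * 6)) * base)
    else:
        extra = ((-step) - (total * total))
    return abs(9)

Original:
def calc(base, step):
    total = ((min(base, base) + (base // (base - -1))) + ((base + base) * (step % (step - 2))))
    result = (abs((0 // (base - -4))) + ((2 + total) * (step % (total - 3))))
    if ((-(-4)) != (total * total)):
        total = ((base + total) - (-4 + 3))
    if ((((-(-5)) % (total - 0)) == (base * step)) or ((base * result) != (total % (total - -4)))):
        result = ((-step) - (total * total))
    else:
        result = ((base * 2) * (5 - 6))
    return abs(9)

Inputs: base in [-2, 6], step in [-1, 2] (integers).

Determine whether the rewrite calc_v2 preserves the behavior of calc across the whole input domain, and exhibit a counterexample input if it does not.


Comparing the listings, the differences include: arithmetic usage differs; also boolean connective usage differs; also comparison usage differs; also local variable names differ; also constant usage differs.
Spot check at base=2, step=2 — calc: hits division by zero so the output is ERROR. calc_v2: hits division by zero so the output is ERROR. Both give ERROR.
Sweeping the whole domain (36 inputs) finds no disagreement.
verdict: equivalent


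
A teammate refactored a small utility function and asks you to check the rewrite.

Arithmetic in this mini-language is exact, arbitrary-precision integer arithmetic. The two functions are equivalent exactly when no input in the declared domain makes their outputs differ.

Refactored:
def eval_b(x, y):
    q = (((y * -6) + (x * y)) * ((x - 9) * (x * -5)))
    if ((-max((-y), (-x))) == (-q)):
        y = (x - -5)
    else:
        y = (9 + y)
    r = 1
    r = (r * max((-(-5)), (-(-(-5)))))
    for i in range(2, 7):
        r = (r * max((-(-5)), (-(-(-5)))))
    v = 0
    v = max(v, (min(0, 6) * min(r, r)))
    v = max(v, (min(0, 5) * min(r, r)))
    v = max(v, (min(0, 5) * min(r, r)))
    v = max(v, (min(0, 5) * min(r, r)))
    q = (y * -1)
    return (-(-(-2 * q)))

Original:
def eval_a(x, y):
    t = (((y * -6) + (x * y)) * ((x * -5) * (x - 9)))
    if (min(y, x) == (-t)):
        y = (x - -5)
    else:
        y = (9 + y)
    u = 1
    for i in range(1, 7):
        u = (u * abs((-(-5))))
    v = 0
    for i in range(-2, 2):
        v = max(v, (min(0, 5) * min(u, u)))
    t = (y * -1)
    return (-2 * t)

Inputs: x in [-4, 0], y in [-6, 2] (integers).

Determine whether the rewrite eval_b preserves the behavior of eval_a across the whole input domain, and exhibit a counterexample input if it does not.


The edit looks behavioral (`5` became `6`), but over these ranges it never changes the outcome.
Spot check at x=-3, y=2 — eval_a: t becomes 3240; next (min(y, x) == (-t)) evaluates to false; next y becomes 11; next u becomes 1; next at i=1:; next u becomes 5; next at i=2:; next u becomes 25; next at i=3:; next u becomes 125; next at i=4:; next u becomes 625; next at i=5:; next u becomes 3125; next at i=6:; next u becomes 15625; next v becomes 0; next at i=-2:; next v becomes 0; next at i=-1:; next v becomes 0; next at i=0:; next v becomes 0; next at i=1:; next v becomes 0; next t becomes -11; next final value 22. eval_b: q becomes 3240; next ((-max((-y), (-x))) == (-q)) evaluates to false; next y becomes 11; next r becomes 1; next r becomes 5; next at i=2:; next r becomes 25; next at i=3:; next r becomes 125; next at i=4:; next r becomes 625; next at i=5:; next r becomes 3125; next at i=6:; next r becomes 15625; next v becomes 0; next v becomes 0; next v becomes 0; next v becomes 0; next v becomes 0; next q becomes -11; next final value 22. Both give 22.
Every one of the 45 inputs gives matching results.
verdict: equivalent


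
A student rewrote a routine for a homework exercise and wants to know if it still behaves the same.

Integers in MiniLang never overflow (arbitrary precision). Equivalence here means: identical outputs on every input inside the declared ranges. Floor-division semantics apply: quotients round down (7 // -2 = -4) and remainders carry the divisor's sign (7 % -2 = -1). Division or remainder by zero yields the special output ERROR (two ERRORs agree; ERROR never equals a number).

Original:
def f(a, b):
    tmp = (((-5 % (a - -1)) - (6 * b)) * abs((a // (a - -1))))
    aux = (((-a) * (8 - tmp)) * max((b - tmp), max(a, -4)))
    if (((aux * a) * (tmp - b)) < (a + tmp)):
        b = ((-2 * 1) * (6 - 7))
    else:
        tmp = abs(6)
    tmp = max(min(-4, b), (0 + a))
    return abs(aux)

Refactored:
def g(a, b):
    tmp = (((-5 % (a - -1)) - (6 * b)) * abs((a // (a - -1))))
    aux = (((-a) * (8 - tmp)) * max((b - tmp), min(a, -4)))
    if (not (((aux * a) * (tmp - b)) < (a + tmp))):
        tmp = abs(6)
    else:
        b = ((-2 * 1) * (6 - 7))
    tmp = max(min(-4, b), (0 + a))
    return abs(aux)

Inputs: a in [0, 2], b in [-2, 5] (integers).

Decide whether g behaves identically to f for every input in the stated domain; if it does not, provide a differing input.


These are not equivalent — on a=1, b=-2 the outputs split (8 vs 16).
f: tmp=0, then aux=-8, then (((aux * a) * (tmp - b)) < (a + tmp)) is true, then b=2, then tmp=1, then returns 8
g: tmp=0, then aux=16, then (not (((aux * a) * (tmp - b)) < (a + tmp))) is true, then tmp=6, then tmp=1, then returns 16
verdict: not equivalent; witness: a=1, b=-2


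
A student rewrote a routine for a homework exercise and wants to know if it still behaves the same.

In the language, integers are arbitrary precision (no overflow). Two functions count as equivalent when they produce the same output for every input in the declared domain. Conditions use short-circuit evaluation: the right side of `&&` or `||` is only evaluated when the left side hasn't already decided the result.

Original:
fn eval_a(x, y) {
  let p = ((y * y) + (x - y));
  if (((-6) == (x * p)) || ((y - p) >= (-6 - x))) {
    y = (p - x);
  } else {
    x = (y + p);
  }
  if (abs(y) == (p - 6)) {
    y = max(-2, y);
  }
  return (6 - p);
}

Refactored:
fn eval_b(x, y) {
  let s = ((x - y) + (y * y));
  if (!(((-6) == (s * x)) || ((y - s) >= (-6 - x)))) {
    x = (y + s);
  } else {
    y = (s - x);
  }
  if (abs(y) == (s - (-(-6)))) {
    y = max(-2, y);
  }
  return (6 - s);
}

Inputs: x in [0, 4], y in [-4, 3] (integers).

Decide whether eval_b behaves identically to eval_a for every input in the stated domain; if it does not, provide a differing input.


Side by side, the visible changes include: boolean connective usage differs, plus local variable names differ.
Tracing x=4, y=-4: eval_a: p = 24; (((-6) == (x * p)) || ((y - p) >= (-6 - x))) -> false; x = 20; (abs(y) == (p - 6)) -> false; return -18 | eval_b: s = 24; (!(((-6) == (s * x)) || ((y - s) >= (-6 - x)))) -> true; x = 20; (abs(y) == (s - (-(-6)))) -> false; return -18 — matching result -18.
Sweeping the whole domain (40 inputs) finds no disagreement.
verdict: equivalent


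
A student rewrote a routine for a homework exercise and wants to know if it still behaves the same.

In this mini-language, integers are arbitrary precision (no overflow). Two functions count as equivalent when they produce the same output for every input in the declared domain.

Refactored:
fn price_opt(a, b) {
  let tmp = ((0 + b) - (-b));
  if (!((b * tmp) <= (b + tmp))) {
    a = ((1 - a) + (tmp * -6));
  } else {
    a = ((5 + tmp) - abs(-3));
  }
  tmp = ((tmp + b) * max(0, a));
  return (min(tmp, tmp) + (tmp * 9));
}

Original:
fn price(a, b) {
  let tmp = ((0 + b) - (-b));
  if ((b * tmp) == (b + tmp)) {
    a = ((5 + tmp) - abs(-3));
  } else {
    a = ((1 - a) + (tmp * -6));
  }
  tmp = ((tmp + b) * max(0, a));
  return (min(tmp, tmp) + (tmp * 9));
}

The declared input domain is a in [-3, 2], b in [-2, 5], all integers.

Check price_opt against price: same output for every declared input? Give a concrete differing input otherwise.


Take a=-3, b=1.
price: tmp=2, then ((b * tmp) == (b + tmp)) is false, then a=-8, then tmp=0, then returns 0
price_opt: tmp=2, then (!((b * tmp) <= (b + tmp))) is false, then a=4, then tmp=12, then returns 120
0 vs 120 — the two versions disagree here.
verdict: not equivalent; witness: a=-3, b=1


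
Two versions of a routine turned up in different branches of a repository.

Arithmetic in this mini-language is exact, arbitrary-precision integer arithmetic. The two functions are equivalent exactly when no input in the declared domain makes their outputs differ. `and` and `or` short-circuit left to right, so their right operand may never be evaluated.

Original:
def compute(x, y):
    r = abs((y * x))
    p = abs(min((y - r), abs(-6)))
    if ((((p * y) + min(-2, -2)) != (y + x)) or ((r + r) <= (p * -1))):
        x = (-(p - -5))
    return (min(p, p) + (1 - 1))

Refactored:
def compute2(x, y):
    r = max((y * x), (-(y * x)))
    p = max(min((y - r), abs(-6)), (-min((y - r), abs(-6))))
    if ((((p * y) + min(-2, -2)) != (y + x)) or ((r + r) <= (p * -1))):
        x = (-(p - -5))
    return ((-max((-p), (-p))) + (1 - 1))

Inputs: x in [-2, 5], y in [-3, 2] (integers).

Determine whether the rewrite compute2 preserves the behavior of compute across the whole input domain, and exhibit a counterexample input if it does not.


Equivalent — the differences include constant usage differs, and min/max/abs usage differs, and arithmetic usage differs, yet no declared input distinguishes the two.
Tracing x=-1, y=-1: compute: r becomes 1; next p becomes 2; next ((((p * y) + min(-2, -2)) != (y + x)) or ((r + r) <= (p * -1))) evaluates to true; next x becomes -7; next final value 2 | compute2: r becomes 1; next p becomes 2; next ((((p * y) + min(-2, -2)) != (y + x)) or ((r + r) <= (p * -1))) evaluates to true; next x becomes -7; next final value 2 — matching result 2.
Sweeping the whole domain (48 inputs) finds no disagreement.
verdict: equivalent


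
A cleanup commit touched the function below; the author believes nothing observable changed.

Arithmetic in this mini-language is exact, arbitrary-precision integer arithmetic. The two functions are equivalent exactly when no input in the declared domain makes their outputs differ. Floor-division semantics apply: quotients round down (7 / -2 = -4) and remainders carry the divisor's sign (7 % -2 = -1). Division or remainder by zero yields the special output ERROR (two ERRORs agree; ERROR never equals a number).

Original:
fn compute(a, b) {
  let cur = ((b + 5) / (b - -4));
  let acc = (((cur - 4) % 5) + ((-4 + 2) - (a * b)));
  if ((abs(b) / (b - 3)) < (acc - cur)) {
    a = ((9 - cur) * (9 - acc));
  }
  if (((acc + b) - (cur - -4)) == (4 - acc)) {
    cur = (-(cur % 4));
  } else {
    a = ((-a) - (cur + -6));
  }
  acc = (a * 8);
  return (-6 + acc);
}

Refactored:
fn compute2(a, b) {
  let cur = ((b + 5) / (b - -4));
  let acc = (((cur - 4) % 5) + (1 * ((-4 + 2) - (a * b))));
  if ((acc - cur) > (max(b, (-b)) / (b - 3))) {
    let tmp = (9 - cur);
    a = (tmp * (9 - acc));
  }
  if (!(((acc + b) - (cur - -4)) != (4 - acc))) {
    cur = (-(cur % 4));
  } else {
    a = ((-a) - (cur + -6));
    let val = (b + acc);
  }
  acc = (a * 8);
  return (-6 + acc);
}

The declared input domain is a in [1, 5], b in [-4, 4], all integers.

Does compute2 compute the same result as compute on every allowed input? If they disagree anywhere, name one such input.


This is a faithful refactor — arithmetic usage differs, plus statement counts differ, plus boolean connective usage differs, plus local variable names differ, plus comparison usage differs, plus min/max/abs usage differs, plus constant usage differs, but the computed results match everywhere.
As a probe, take a=2, b=-1: compute runs cur := 1 | acc := 2 | ((abs(b) / (b - 3)) < (acc - cur)): true | a := 56 | (((acc + b) - (cur - -4)) == (4 - acc)): false | a := -51 | acc := -408 | result -414; compute2 runs cur := 1 | acc := 2 | ((acc - cur) > (max(b, (-b)) / (b - 3))): true | tmp := 8 | a := 56 | (!(((acc + b) - (cur - -4)) != (4 - acc))): false | a := -51 | val := 1 | acc := -408 | result -414; both end at -414.
Sweeping the whole domain (45 inputs) finds no disagreement.
verdict: equivalent


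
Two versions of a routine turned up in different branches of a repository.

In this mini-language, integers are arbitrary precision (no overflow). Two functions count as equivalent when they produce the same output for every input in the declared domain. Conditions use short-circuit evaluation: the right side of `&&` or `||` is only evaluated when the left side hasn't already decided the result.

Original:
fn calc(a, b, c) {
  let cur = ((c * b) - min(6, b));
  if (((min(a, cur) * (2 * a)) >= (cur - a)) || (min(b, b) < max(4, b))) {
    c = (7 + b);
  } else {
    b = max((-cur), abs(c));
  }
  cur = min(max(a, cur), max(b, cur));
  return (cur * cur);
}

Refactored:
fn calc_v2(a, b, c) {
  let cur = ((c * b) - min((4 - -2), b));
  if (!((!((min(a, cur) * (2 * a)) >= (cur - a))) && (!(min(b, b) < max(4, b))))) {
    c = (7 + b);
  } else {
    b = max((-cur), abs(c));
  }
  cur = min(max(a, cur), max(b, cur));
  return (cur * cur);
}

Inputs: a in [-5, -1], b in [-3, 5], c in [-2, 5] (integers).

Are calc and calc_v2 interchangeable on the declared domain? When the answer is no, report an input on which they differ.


Side by side, the visible changes include: arithmetic usage differs; boolean connective usage differs; constant usage differs.
One worked example (a=-4, b=5, c=5) — calc: cur=20, then (((min(a, cur) * (2 * a)) >= (cur - a)) || (min(b, b) < max(4, b))) is true, then c=12, then cur=20, then returns 400; calc_v2: cur=20, then (!((!((min(a, cur) * (2 * a)) >= (cur - a))) && (!(min(b, b) < max(4, b))))) is true, then c=12, then cur=20, then returns 400; agreement on 400.
Every one of the 360 inputs gives matching results.
verdict: equivalent


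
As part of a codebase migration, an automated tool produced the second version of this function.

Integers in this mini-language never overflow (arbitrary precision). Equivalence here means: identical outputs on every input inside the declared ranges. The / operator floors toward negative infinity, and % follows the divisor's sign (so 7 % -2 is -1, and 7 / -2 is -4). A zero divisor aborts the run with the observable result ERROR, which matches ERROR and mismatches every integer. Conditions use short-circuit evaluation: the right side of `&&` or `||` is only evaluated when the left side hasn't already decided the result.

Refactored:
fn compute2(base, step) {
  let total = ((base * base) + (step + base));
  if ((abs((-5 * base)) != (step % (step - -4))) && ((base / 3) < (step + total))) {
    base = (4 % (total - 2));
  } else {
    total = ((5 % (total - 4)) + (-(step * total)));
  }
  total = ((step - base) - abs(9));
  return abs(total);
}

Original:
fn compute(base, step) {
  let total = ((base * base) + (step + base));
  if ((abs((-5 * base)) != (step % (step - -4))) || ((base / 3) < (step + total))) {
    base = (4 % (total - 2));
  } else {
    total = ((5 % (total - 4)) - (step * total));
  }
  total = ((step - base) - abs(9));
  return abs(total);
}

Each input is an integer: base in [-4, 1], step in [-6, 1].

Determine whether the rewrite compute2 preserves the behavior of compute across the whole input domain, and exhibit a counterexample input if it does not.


Try base=-3, step=-6.
compute: total becomes 0; next ((abs((-5 * base)) != (step % (step - -4))) || ((base / 3) < (step + total))) evaluates to true; next base becomes 0; next total becomes -15; next final value 15
compute2: total becomes 0; next ((abs((-5 * base)) != (step % (step - -4))) && ((base / 3) < (step + total))) evaluates to false; next total becomes -3; next total becomes -12; next final value 12
15 against 12: the behavior changed.
verdict: not equivalent; witness: base=-3, step=-6


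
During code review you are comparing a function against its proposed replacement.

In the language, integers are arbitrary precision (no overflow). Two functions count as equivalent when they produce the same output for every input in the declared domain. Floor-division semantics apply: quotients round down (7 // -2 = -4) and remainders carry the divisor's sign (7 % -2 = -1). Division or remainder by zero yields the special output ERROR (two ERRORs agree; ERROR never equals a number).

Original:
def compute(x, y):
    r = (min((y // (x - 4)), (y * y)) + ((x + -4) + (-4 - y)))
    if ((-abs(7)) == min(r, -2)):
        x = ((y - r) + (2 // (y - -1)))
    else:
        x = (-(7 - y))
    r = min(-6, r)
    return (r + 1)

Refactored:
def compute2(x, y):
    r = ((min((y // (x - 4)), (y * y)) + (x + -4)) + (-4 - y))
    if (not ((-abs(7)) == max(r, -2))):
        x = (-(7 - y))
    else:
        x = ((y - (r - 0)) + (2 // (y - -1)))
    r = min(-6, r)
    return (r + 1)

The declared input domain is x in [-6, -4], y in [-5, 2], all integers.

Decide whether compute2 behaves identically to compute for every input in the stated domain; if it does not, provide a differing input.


Equivalent. Although `min(r, -2)` became `max(r, -2)`, no input in the stated domain can expose it.
Sweeping the whole domain (24 inputs) finds no disagreement.
Tracing x=-6, y=-3: compute: r := -11 | ((-abs(7)) == min(r, -2)): false | x := -10 | r := -11 | result -10 | compute2: r := -11 | (not ((-abs(7)) == max(r, -2))): true | x := -10 | r := -11 | result -10 — matching result -10.
verdict: equivalent


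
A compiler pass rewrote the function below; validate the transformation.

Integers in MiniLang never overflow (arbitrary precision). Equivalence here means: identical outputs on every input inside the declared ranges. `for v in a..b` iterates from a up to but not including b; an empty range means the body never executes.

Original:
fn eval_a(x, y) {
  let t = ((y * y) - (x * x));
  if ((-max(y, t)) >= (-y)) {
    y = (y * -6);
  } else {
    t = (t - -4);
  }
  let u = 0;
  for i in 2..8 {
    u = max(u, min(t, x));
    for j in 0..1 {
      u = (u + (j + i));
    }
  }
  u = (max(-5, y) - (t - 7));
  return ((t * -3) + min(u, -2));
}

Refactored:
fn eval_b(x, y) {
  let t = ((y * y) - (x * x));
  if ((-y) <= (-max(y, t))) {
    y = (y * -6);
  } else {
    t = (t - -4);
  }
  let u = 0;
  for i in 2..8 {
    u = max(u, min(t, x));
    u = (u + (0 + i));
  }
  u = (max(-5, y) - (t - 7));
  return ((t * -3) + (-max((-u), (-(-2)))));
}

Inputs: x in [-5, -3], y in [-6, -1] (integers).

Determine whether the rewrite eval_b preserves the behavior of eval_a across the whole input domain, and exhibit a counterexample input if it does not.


This is a faithful refactor — local variable names differ, min/max/abs usage differs, comparison usage differs, statement counts differ, constant usage differs, loop structure differs, but the computed results match everywhere.
One worked example (x=-4, y=-3) — eval_a: t=-7, then ((-max(y, t)) >= (-y)) is true, then y=18, then u=0, then (i=2), then u=0, then (j=0), then u=2, then (i=3), then u=2, then (j=0), then u=5, then (i=4), then u=5, then (j=0), then u=9, then (i=5), then u=9, then (j=0), then u=14, then (i=6), then u=14, then (j=0), then u=20, then (i=7), then u=20, then (j=0), then u=27, then u=32, then returns 19; eval_b: t=-7, then ((-y) <= (-max(y, t))) is true, then y=18, then u=0, then (i=2), then u=0, then u=2, then (i=3), then u=2, then u=5, then (i=4), then u=5, then u=9, then (i=5), then u=9, then u=14, then (i=6), then u=14, then u=20, then (i=7), then u=20, then u=27, then u=32, then returns 19; agreement on 19.
Across all 18 domain points the two functions coincide.
verdict: equivalent
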